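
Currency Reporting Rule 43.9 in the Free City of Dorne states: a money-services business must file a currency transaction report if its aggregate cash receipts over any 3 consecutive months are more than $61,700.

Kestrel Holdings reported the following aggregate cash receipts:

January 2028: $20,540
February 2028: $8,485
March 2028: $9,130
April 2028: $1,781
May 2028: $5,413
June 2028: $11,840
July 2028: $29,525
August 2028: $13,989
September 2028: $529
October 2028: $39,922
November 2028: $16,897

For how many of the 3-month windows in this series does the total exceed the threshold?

0

January 2028–March 2028: $20,540 + $8,485 + $9,130 = $38,155 (under)
February 2028–April 2028: $8,485 + $9,130 + $1,781 = $19,396 (under)
March 2028–May 2028: $9,130 + $1,781 + $5,413 = $16,324 (under)
April 2028–June 2028: $1,781 + $5,413 + $11,840 = $19,034 (under)
May 2028–July 2028: $5,413 + $11,840 + $29,525 = $46,778 (under)
June 2028–August 2028: $11,840 + $29,525 + $13,989 = $55,354 (under)
July 2028–September 2028: $29,525 + $13,989 + $529 = $44,043 (under)
August 2028–October 2028: $13,989 + $529 + $39,922 = $54,440 (under)
September 2028–November 2028: $529 + $39,922 + $16,897 = $57,348 (under)
0 windows exceed the threshold.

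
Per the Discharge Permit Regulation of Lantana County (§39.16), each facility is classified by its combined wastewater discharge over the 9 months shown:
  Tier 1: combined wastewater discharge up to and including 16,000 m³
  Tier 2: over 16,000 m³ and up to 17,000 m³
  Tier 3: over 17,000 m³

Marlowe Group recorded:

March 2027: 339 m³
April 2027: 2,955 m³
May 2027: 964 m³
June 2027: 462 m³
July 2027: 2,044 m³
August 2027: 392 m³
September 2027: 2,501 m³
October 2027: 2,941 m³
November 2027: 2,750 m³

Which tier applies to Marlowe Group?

Tier 1

Combined wastewater discharge: 339 m³ + 2,955 m³ + 964 m³ + 462 m³ + 2,044 m³ + 392 m³ + 2,501 m³ + 2,941 m³ + 2,750 m³ = 15,348 m³.
15,348 m³ ≤ 16,000 m³, so Tier 1 applies.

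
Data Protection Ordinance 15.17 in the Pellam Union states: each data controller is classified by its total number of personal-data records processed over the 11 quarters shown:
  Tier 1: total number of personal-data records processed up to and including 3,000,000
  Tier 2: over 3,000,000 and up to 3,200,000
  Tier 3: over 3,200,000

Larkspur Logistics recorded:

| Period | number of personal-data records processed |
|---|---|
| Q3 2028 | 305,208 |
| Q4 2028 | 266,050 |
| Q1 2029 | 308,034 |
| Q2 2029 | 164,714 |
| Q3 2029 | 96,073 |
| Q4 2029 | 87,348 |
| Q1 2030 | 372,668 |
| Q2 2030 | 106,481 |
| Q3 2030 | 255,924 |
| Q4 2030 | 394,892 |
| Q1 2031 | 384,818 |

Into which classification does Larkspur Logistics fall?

Tier 1

Total number of personal-data records processed: 305,208 + 266,050 + 308,034 + 164,714 + 96,073 + 87,348 + 372,668 + 106,481 + 255,924 + 394,892 + 384,818 = 2,742,210.
2,742,210 ≤ 3,000,000, so Tier 1 applies.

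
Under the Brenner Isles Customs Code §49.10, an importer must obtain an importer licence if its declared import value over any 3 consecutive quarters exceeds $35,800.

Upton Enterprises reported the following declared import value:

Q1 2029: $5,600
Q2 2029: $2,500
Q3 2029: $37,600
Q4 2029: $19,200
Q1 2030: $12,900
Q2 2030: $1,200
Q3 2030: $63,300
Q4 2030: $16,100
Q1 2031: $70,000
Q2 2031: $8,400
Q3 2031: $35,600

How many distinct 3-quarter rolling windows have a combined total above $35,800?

Q1 2029–Q3 2029: $5,600 + $2,500 + $37,600 = $45,700 (over)
Q2 2029–Q4 2029: $2,500 + $37,600 + $19,200 = $59,300 (over)
Q3 2029–Q1 2030: $37,600 + $19,200 + $12,900 = $69,700 (over)
Q4 2029–Q2 2030: $19,200 + $12,900 + $1,200 = $33,300 (under)
Q1 2030–Q3 2030: $12,900 + $1,200 + $63,300 = $77,400 (over)
Q2 2030–Q4 2030: $1,200 + $63,300 + $16,100 = $80,600 (over)
Q3 2030–Q1 2031: $63,300 + $16,100 + $70,000 = $149,400 (over)
Q4 2030–Q2 2031: $16,100 + $70,000 + $8,400 = $94,500 (over)
Q1 2031–Q3 2031: $70,000 + $8,400 + $35,600 = $114,000 (over)
8 windows exceed the threshold.

8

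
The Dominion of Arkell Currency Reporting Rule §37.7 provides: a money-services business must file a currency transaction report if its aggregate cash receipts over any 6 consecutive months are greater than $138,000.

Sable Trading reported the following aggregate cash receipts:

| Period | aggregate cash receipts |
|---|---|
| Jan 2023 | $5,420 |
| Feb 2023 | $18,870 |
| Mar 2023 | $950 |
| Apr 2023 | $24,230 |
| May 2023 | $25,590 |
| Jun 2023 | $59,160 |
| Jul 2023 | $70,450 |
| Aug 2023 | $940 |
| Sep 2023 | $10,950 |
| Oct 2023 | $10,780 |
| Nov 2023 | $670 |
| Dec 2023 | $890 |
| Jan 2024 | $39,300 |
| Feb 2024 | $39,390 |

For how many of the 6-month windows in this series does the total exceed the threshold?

Jan 2023–Jun 2023: $5,420 + $18,870 + $950 + $24,230 + $25,590 + $59,160 = $134,220 (under)
Feb 2023–Jul 2023: $18,870 + $950 + $24,230 + $25,590 + $59,160 + $70,450 = $199,250 (over)
Mar 2023–Aug 2023: $950 + $24,230 + $25,590 + $59,160 + $70,450 + $940 = $181,320 (over)
Apr 2023–Sep 2023: $24,230 + $25,590 + $59,160 + $70,450 + $940 + $10,950 = $191,320 (over)
May 2023–Oct 2023: $25,590 + $59,160 + $70,450 + $940 + $10,950 + $10,780 = $177,870 (over)
Jun 2023–Nov 2023: $59,160 + $70,450 + $940 + $10,950 + $10,780 + $670 = $152,950 (over)
Jul 2023–Dec 2023: $70,450 + $940 + $10,950 + $10,780 + $670 + $890 = $94,680 (under)
Aug 2023–Jan 2024: $940 + $10,950 + $10,780 + $670 + $890 + $39,300 = $63,530 (under)
Sep 2023–Feb 2024: $10,950 + $10,780 + $670 + $890 + $39,300 + $39,390 = $101,980 (under)
5 windows exceed the threshold.

5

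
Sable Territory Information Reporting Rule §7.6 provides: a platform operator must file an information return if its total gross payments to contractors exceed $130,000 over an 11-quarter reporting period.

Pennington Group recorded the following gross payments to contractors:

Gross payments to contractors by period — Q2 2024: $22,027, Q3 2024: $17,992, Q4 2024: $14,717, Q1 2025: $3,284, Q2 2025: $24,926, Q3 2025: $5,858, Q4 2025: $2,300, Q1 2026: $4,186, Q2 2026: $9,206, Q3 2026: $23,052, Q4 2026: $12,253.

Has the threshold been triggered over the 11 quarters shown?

Yes

Total gross payments to contractors: $22,027 + $17,992 + $14,717 + $3,284 + $24,926 + $5,858 + $2,300 + $4,186 + $9,206 + $23,052 + $12,253 = $139,801.
$139,801 > $130,000, so the threshold is exceeded.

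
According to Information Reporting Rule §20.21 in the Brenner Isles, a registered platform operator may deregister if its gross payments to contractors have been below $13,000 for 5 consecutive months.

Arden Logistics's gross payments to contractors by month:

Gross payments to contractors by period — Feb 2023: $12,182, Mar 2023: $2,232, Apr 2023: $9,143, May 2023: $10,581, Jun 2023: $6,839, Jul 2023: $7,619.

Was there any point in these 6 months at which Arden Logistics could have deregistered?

Yes

Months below $13,000: Feb 2023, Mar 2023, Apr 2023, May 2023, Jun 2023, Jul 2023.
Longest run of consecutive months below the threshold: 6.
6 ≥ 5, so Arden Logistics became eligible.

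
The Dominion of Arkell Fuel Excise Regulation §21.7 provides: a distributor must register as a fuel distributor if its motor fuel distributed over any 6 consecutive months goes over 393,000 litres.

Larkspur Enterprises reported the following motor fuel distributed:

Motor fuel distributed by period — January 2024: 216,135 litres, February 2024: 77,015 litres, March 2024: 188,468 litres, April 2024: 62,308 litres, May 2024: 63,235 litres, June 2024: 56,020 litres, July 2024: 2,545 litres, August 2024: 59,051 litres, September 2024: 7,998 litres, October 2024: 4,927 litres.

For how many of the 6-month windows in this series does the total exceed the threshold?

January 2024–June 2024: 216,135 litres + 77,015 litres + 188,468 litres + 62,308 litres + 63,235 litres + 56,020 litres = 663,181 litres (over)
February 2024–July 2024: 77,015 litres + 188,468 litres + 62,308 litres + 63,235 litres + 56,020 litres + 2,545 litres = 449,591 litres (over)
March 2024–August 2024: 188,468 litres + 62,308 litres + 63,235 litres + 56,020 litres + 2,545 litres + 59,051 litres = 431,627 litres (over)
April 2024–September 2024: 62,308 litres + 63,235 litres + 56,020 litres + 2,545 litres + 59,051 litres + 7,998 litres = 251,157 litres (under)
May 2024–October 2024: 63,235 litres + 56,020 litres + 2,545 litres + 59,051 litres + 7,998 litres + 4,927 litres = 193,776 litres (under)
3 windows exceed the threshold.

3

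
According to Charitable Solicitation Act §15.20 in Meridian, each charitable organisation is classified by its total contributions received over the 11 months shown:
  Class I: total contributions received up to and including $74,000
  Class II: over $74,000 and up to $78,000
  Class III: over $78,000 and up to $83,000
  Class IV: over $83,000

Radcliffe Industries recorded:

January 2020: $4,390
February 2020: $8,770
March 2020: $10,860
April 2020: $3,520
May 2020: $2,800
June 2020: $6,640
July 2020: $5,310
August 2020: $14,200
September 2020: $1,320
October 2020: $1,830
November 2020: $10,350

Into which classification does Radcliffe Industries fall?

Total contributions received: $4,390 + $8,770 + $10,860 + $3,520 + $2,800 + $6,640 + $5,310 + $14,200 + $1,320 + $1,830 + $10,350 = $69,990.
$69,990 ≤ $74,000, so Class I applies.

Class I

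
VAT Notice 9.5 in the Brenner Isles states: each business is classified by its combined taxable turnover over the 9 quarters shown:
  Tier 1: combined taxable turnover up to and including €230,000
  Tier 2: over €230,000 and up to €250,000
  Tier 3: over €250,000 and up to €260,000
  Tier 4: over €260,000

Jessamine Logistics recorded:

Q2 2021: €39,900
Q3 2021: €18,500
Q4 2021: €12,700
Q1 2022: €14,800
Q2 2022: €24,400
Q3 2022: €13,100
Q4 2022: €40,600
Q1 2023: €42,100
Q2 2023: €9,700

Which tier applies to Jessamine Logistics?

Combined taxable turnover: €39,900 + €18,500 + €12,700 + €14,800 + €24,400 + €13,100 + €40,600 + €42,100 + €9,700 = €215,800.
€215,800 ≤ €230,000, so Tier 1 applies.

Tier 1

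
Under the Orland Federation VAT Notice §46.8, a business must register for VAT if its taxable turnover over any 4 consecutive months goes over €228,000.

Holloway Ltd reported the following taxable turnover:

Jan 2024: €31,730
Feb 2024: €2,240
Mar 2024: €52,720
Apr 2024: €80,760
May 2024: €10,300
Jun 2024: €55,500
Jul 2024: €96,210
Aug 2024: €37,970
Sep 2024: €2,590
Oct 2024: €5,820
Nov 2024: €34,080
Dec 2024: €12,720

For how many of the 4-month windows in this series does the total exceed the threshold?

1

Jan 2024–Apr 2024: €31,730 + €2,240 + €52,720 + €80,760 = €167,450 (under)
Feb 2024–May 2024: €2,240 + €52,720 + €80,760 + €10,300 = €146,020 (under)
Mar 2024–Jun 2024: €52,720 + €80,760 + €10,300 + €55,500 = €199,280 (under)
Apr 2024–Jul 2024: €80,760 + €10,300 + €55,500 + €96,210 = €242,770 (over)
May 2024–Aug 2024: €10,300 + €55,500 + €96,210 + €37,970 = €199,980 (under)
Jun 2024–Sep 2024: €55,500 + €96,210 + €37,970 + €2,590 = €192,270 (under)
Jul 2024–Oct 2024: €96,210 + €37,970 + €2,590 + €5,820 = €142,590 (under)
Aug 2024–Nov 2024: €37,970 + €2,590 + €5,820 + €34,080 = €80,460 (under)
Sep 2024–Dec 2024: €2,590 + €5,820 + €34,080 + €12,720 = €55,210 (under)
1 window exceeds the threshold.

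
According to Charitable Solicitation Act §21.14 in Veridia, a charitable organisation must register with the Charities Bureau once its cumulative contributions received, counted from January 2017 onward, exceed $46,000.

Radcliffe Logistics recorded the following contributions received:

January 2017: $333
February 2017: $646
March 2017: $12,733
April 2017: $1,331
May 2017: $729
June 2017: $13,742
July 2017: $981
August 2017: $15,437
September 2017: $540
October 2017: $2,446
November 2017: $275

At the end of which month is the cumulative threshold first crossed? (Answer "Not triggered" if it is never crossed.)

Through January 2017: $333
Through February 2017: $979
Through March 2017: $13,712
Through April 2017: $15,043
Through May 2017: $15,772
Through June 2017: $29,514
Through July 2017: $30,495
Through August 2017: $45,932
Through September 2017: $46,472 ← exceeds threshold

September 2017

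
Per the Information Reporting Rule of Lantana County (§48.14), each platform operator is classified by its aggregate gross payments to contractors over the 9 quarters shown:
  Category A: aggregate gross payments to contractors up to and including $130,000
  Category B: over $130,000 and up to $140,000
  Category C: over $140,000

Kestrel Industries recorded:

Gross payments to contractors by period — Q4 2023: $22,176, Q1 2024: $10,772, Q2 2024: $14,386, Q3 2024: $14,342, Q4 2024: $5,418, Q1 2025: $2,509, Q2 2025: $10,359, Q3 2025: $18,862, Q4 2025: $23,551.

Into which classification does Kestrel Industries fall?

Category A

Aggregate gross payments to contractors: $22,176 + $10,772 + $14,386 + $14,342 + $5,418 + $2,509 + $10,359 + $18,862 + $23,551 = $122,375.
$122,375 ≤ $130,000, so Category A applies.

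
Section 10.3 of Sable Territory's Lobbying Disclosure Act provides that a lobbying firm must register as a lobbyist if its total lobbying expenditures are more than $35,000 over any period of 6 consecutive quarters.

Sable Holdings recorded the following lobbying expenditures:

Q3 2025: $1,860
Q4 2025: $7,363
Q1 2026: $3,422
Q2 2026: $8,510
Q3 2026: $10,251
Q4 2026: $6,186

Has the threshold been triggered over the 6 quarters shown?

Yes

Total lobbying expenditures: $1,860 + $7,363 + $3,422 + $8,510 + $10,251 + $6,186 = $37,592.
$37,592 > $35,000, so the threshold is exceeded.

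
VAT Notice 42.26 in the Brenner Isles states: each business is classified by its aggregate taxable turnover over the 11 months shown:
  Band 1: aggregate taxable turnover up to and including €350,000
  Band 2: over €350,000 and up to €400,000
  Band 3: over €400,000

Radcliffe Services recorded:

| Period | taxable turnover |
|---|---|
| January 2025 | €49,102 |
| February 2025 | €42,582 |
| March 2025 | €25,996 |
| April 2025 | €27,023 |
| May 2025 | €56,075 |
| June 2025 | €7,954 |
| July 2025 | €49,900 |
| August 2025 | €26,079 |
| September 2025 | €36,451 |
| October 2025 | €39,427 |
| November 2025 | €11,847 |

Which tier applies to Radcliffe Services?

Band 2

Aggregate taxable turnover: €49,102 + €42,582 + €25,996 + €27,023 + €56,075 + €7,954 + €49,900 + €26,079 + €36,451 + €39,427 + €11,847 = €372,436.
€350,000 < €372,436 ≤ €400,000, so Band 2 applies.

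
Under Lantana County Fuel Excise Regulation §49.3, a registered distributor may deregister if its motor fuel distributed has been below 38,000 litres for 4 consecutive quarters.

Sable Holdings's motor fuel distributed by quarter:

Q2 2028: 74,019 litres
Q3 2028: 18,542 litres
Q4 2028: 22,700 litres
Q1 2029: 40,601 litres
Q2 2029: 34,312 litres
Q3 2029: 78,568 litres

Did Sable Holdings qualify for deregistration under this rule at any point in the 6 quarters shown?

Quarters below 38,000 litres: Q3 2028, Q4 2028, Q2 2029.
Longest run of consecutive quarters below the threshold: 2.
2 < 4, so Sable Holdings never became eligible.

No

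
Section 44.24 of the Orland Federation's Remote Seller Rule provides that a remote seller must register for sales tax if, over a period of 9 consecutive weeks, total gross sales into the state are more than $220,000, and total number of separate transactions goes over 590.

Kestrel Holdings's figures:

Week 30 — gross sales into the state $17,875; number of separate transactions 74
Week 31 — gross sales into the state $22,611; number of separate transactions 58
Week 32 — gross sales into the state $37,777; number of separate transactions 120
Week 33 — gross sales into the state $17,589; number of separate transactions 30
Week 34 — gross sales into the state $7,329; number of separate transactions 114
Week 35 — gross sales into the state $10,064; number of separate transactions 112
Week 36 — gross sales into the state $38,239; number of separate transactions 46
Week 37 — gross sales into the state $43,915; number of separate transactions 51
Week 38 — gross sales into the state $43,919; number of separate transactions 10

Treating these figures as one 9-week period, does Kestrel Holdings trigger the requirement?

Total gross sales into the state: $17,875 + $22,611 + $37,777 + $17,589 + $7,329 + $10,064 + $38,239 + $43,915 + $43,919 = $239,318 (> $220,000).
Total number of separate transactions: 74 + 58 + 120 + 30 + 114 + 112 + 46 + 51 + 10 = 615 (> 590).
The test is 'and': both thresholds are exceeded.

Yes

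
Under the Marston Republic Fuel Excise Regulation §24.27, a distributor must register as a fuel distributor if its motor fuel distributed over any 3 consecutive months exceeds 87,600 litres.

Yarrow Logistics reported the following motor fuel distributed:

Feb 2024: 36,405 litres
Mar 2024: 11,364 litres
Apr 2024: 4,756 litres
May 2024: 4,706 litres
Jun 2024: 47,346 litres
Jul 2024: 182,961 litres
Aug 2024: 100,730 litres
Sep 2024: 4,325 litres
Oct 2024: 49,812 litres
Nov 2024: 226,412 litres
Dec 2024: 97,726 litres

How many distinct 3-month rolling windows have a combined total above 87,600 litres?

Feb 2024–Apr 2024: 36,405 litres + 11,364 litres + 4,756 litres = 52,525 litres (under)
Mar 2024–May 2024: 11,364 litres + 4,756 litres + 4,706 litres = 20,826 litres (under)
Apr 2024–Jun 2024: 4,756 litres + 4,706 litres + 47,346 litres = 56,808 litres (under)
May 2024–Jul 2024: 4,706 litres + 47,346 litres + 182,961 litres = 235,013 litres (over)
Jun 2024–Aug 2024: 47,346 litres + 182,961 litres + 100,730 litres = 331,037 litres (over)
Jul 2024–Sep 2024: 182,961 litres + 100,730 litres + 4,325 litres = 288,016 litres (over)
Aug 2024–Oct 2024: 100,730 litres + 4,325 litres + 49,812 litres = 154,867 litres (over)
Sep 2024–Nov 2024: 4,325 litres + 49,812 litres + 226,412 litres = 280,549 litres (over)
Oct 2024–Dec 2024: 49,812 litres + 226,412 litres + 97,726 litres = 373,950 litres (over)
6 windows exceed the threshold.

6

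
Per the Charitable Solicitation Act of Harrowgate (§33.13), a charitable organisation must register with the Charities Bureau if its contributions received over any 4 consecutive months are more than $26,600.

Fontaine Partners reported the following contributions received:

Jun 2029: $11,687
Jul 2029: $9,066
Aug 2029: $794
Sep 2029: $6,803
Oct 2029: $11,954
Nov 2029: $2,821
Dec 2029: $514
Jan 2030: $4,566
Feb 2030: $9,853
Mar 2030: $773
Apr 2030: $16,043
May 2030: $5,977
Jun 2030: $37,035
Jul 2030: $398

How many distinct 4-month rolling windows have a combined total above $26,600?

6

Jun 2029–Sep 2029: $11,687 + $9,066 + $794 + $6,803 = $28,350 (over)
Jul 2029–Oct 2029: $9,066 + $794 + $6,803 + $11,954 = $28,617 (over)
Aug 2029–Nov 2029: $794 + $6,803 + $11,954 + $2,821 = $22,372 (under)
Sep 2029–Dec 2029: $6,803 + $11,954 + $2,821 + $514 = $22,092 (under)
Oct 2029–Jan 2030: $11,954 + $2,821 + $514 + $4,566 = $19,855 (under)
Nov 2029–Feb 2030: $2,821 + $514 + $4,566 + $9,853 = $17,754 (under)
Dec 2029–Mar 2030: $514 + $4,566 + $9,853 + $773 = $15,706 (under)
Jan 2030–Apr 2030: $4,566 + $9,853 + $773 + $16,043 = $31,235 (over)
Feb 2030–May 2030: $9,853 + $773 + $16,043 + $5,977 = $32,646 (over)
Mar 2030–Jun 2030: $773 + $16,043 + $5,977 + $37,035 = $59,828 (over)
Apr 2030–Jul 2030: $16,043 + $5,977 + $37,035 + $398 = $59,453 (over)
6 windows exceed the threshold.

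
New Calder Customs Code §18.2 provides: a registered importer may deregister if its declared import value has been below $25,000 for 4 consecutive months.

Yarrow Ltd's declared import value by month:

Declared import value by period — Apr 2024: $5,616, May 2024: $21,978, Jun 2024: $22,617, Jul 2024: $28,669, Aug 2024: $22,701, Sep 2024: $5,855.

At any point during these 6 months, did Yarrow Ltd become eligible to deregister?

No

Months below $25,000: Apr 2024, May 2024, Jun 2024, Aug 2024, Sep 2024.
Longest run of consecutive months below the threshold: 3.
3 < 4, so Yarrow Ltd never became eligible.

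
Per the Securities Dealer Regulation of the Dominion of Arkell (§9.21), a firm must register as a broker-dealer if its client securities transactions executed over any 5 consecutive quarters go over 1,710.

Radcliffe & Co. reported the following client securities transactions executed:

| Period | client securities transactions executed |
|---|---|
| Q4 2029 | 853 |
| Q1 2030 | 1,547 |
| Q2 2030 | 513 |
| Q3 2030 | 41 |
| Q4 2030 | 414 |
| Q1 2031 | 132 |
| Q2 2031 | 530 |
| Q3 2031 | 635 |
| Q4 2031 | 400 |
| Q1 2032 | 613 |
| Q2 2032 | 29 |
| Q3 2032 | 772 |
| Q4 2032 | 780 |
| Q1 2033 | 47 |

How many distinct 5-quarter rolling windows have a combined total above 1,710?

Q4 2029–Q4 2030: 853 + 1,547 + 513 + 41 + 414 = 3,368 (over)
Q1 2030–Q1 2031: 1,547 + 513 + 41 + 414 + 132 = 2,647 (over)
Q2 2030–Q2 2031: 513 + 41 + 414 + 132 + 530 = 1,630 (under)
Q3 2030–Q3 2031: 41 + 414 + 132 + 530 + 635 = 1,752 (over)
Q4 2030–Q4 2031: 414 + 132 + 530 + 635 + 400 = 2,111 (over)
Q1 2031–Q1 2032: 132 + 530 + 635 + 400 + 613 = 2,310 (over)
Q2 2031–Q2 2032: 530 + 635 + 400 + 613 + 29 = 2,207 (over)
Q3 2031–Q3 2032: 635 + 400 + 613 + 29 + 772 = 2,449 (over)
Q4 2031–Q4 2032: 400 + 613 + 29 + 772 + 780 = 2,594 (over)
Q1 2032–Q1 2033: 613 + 29 + 772 + 780 + 47 = 2,241 (over)
9 windows exceed the threshold.

9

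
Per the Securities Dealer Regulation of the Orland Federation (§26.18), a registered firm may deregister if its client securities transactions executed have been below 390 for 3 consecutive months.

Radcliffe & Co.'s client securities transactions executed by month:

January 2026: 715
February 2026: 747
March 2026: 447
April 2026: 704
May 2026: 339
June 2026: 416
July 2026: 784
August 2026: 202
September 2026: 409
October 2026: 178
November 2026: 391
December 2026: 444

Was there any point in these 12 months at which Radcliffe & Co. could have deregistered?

No

Months below 390: May 2026, August 2026, October 2026.
Longest run of consecutive months below the threshold: 1.
1 < 3, so Radcliffe & Co. never became eligible.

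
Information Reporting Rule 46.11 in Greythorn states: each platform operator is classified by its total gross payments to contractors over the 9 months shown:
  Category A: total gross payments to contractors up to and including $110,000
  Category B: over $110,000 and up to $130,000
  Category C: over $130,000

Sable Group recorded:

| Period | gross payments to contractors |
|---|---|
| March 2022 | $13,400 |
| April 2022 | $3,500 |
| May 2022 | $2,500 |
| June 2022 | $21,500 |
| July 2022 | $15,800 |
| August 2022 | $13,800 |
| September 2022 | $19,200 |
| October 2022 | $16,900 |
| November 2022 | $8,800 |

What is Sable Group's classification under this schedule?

Category B

Total gross payments to contractors: $13,400 + $3,500 + $2,500 + $21,500 + $15,800 + $13,800 + $19,200 + $16,900 + $8,800 = $115,400.
$110,000 < $115,400 ≤ $130,000, so Category B applies.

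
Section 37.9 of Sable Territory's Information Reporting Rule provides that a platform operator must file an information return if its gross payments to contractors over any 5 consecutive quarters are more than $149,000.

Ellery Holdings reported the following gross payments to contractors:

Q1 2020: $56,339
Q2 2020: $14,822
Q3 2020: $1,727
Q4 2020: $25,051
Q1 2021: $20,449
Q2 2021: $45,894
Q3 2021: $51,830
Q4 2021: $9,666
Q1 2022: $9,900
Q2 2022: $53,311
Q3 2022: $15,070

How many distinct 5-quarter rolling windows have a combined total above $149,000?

Q1 2020–Q1 2021: $56,339 + $14,822 + $1,727 + $25,051 + $20,449 = $118,388 (under)
Q2 2020–Q2 2021: $14,822 + $1,727 + $25,051 + $20,449 + $45,894 = $107,943 (under)
Q3 2020–Q3 2021: $1,727 + $25,051 + $20,449 + $45,894 + $51,830 = $144,951 (under)
Q4 2020–Q4 2021: $25,051 + $20,449 + $45,894 + $51,830 + $9,666 = $152,890 (over)
Q1 2021–Q1 2022: $20,449 + $45,894 + $51,830 + $9,666 + $9,900 = $137,739 (under)
Q2 2021–Q2 2022: $45,894 + $51,830 + $9,666 + $9,900 + $53,311 = $170,601 (over)
Q3 2021–Q3 2022: $51,830 + $9,666 + $9,900 + $53,311 + $15,070 = $139,777 (under)
2 windows exceed the threshold.

2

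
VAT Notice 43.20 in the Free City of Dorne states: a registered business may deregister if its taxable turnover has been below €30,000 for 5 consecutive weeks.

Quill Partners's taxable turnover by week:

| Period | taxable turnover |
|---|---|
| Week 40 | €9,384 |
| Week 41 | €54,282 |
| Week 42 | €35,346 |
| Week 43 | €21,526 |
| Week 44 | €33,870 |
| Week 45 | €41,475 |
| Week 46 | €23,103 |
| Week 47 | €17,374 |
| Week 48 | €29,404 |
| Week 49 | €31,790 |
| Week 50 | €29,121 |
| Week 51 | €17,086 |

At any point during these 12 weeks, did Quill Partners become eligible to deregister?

No

Weeks below €30,000: Week 40, Week 43, Week 46, Week 47, Week 48, Week 50, Week 51.
Longest run of consecutive weeks below the threshold: 3.
3 < 5, so Quill Partners never became eligible.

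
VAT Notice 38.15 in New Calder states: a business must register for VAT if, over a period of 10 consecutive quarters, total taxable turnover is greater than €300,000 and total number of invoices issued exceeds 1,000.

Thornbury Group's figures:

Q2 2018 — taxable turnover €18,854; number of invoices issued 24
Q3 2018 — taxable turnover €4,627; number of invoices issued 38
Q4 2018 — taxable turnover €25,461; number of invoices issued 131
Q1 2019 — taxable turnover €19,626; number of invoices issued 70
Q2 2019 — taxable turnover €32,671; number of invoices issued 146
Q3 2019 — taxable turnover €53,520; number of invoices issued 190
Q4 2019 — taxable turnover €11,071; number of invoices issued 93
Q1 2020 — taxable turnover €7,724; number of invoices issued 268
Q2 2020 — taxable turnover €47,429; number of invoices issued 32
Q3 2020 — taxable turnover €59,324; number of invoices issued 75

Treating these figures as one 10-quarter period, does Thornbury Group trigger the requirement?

No

Total taxable turnover: €18,854 + €4,627 + €25,461 + €19,626 + €32,671 + €53,520 + €11,071 + €7,724 + €47,429 + €59,324 = €280,307 (≤ €300,000).
Total number of invoices issued: 24 + 38 + 131 + 70 + 146 + 190 + 93 + 268 + 32 + 75 = 1,067 (> 1,000).
The test is 'and': the rule requires both, and at least one is not exceeded.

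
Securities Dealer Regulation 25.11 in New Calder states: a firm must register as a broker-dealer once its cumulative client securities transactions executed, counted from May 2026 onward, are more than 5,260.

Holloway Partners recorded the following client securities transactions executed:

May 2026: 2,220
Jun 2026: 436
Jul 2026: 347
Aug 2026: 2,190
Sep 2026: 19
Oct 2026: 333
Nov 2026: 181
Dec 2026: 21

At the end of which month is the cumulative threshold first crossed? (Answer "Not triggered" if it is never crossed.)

Oct 2026

Through May 2026: 2,220
Through Jun 2026: 2,656
Through Jul 2026: 3,003
Through Aug 2026: 5,193
Through Sep 2026: 5,212
Through Oct 2026: 5,545 ← exceeds threshold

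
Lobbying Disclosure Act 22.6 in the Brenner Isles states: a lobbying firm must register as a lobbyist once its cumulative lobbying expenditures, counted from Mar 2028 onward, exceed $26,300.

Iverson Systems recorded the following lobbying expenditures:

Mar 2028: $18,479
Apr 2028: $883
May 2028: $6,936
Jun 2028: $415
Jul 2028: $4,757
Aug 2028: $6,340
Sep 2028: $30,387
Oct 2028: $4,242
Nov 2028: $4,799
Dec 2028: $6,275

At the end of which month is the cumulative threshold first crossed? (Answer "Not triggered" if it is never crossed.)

Jun 2028

Through Mar 2028: $18,479
Through Apr 2028: $19,362
Through May 2028: $26,298
Through Jun 2028: $26,713 ← exceeds threshold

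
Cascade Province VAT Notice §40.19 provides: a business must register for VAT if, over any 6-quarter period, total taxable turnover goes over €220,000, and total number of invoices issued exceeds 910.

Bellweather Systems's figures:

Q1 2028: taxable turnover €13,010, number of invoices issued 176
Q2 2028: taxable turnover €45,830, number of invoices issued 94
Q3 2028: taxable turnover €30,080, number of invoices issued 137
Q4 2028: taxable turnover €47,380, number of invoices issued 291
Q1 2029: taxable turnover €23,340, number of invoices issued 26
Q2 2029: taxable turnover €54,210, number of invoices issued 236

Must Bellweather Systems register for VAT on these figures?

No

Total taxable turnover: €13,010 + €45,830 + €30,080 + €47,380 + €23,340 + €54,210 = €213,850 (≤ €220,000).
Total number of invoices issued: 176 + 94 + 137 + 291 + 26 + 236 = 960 (> 910).
The test is 'and': the rule requires both, and at least one is not exceeded.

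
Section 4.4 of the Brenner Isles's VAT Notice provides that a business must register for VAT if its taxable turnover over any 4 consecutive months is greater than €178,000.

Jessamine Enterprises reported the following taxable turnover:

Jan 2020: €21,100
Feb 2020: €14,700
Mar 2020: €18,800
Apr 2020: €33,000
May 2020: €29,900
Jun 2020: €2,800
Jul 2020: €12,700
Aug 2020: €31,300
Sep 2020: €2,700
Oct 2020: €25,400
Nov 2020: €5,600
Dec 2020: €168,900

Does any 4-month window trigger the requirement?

Jan 2020–Apr 2020: €21,100 + €14,700 + €18,800 + €33,000 = €87,600 (under)
Feb 2020–May 2020: €14,700 + €18,800 + €33,000 + €29,900 = €96,400 (under)
Mar 2020–Jun 2020: €18,800 + €33,000 + €29,900 + €2,800 = €84,500 (under)
Apr 2020–Jul 2020: €33,000 + €29,900 + €2,800 + €12,700 = €78,400 (under)
May 2020–Aug 2020: €29,900 + €2,800 + €12,700 + €31,300 = €76,700 (under)
Jun 2020–Sep 2020: €2,800 + €12,700 + €31,300 + €2,700 = €49,500 (under)
Jul 2020–Oct 2020: €12,700 + €31,300 + €2,700 + €25,400 = €72,100 (under)
Aug 2020–Nov 2020: €31,300 + €2,700 + €25,400 + €5,600 = €65,000 (under)
Sep 2020–Dec 2020: €2,700 + €25,400 + €5,600 + €168,900 = €202,600 (over)
At least one window exceeds €178,000.

Yes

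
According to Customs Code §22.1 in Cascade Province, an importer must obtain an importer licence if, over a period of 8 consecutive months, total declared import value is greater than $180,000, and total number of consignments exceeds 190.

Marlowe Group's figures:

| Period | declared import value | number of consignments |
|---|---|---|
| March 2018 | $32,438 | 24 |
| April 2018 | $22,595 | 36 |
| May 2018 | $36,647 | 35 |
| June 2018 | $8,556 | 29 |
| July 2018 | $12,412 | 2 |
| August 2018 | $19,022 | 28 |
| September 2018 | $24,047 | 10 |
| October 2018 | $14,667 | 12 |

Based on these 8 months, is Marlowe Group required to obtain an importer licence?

Total declared import value: $32,438 + $22,595 + $36,647 + $8,556 + $12,412 + $19,022 + $24,047 + $14,667 = $170,384 (≤ $180,000).
Total number of consignments: 24 + 36 + 35 + 29 + 2 + 28 + 10 + 12 = 176 (≤ 190).
The test is 'and': the rule requires both, and at least one is not exceeded.

No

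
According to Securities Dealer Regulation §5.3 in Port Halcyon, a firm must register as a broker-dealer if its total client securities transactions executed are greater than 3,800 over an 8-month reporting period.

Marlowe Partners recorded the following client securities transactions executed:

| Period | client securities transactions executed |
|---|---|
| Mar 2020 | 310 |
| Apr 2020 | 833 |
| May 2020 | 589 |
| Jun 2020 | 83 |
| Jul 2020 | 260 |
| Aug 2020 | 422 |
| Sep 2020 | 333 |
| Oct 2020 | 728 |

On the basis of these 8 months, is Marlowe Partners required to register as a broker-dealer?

Total client securities transactions executed: 310 + 833 + 589 + 83 + 260 + 422 + 333 + 728 = 3,558.
3,558 ≤ 3,800, so the threshold is not exceeded.

No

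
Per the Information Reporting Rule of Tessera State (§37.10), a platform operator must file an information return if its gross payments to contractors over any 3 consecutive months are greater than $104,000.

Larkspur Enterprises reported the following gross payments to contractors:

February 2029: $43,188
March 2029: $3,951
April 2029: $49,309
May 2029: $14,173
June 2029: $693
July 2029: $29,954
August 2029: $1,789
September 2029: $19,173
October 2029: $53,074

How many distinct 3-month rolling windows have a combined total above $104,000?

0

February 2029–April 2029: $43,188 + $3,951 + $49,309 = $96,448 (under)
March 2029–May 2029: $3,951 + $49,309 + $14,173 = $67,433 (under)
April 2029–June 2029: $49,309 + $14,173 + $693 = $64,175 (under)
May 2029–July 2029: $14,173 + $693 + $29,954 = $44,820 (under)
June 2029–August 2029: $693 + $29,954 + $1,789 = $32,436 (under)
July 2029–September 2029: $29,954 + $1,789 + $19,173 = $50,916 (under)
August 2029–October 2029: $1,789 + $19,173 + $53,074 = $74,036 (under)
0 windows exceed the threshold.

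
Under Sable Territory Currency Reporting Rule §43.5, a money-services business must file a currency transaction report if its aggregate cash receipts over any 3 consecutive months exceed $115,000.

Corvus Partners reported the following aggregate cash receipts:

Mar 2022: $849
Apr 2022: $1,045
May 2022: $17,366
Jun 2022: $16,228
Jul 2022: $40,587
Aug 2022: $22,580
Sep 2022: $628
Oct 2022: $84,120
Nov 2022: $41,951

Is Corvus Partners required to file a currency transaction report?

Yes

Mar 2022–May 2022: $849 + $1,045 + $17,366 = $19,260 (under)
Apr 2022–Jun 2022: $1,045 + $17,366 + $16,228 = $34,639 (under)
May 2022–Jul 2022: $17,366 + $16,228 + $40,587 = $74,181 (under)
Jun 2022–Aug 2022: $16,228 + $40,587 + $22,580 = $79,395 (under)
Jul 2022–Sep 2022: $40,587 + $22,580 + $628 = $63,795 (under)
Aug 2022–Oct 2022: $22,580 + $628 + $84,120 = $107,328 (under)
Sep 2022–Nov 2022: $628 + $84,120 + $41,951 = $126,699 (over)
At least one window exceeds $115,000.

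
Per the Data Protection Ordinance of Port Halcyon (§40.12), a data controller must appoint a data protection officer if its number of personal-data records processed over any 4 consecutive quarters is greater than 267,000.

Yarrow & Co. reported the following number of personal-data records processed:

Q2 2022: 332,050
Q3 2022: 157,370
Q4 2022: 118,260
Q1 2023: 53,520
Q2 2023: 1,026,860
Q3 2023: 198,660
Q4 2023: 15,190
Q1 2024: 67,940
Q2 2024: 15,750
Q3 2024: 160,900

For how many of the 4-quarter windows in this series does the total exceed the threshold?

Q2 2022–Q1 2023: 332,050 + 157,370 + 118,260 + 53,520 = 661,200 (over)
Q3 2022–Q2 2023: 157,370 + 118,260 + 53,520 + 1,026,860 = 1,356,010 (over)
Q4 2022–Q3 2023: 118,260 + 53,520 + 1,026,860 + 198,660 = 1,397,300 (over)
Q1 2023–Q4 2023: 53,520 + 1,026,860 + 198,660 + 15,190 = 1,294,230 (over)
Q2 2023–Q1 2024: 1,026,860 + 198,660 + 15,190 + 67,940 = 1,308,650 (over)
Q3 2023–Q2 2024: 198,660 + 15,190 + 67,940 + 15,750 = 297,540 (over)
Q4 2023–Q3 2024: 15,190 + 67,940 + 15,750 + 160,900 = 259,780 (under)
6 windows exceed the threshold.

6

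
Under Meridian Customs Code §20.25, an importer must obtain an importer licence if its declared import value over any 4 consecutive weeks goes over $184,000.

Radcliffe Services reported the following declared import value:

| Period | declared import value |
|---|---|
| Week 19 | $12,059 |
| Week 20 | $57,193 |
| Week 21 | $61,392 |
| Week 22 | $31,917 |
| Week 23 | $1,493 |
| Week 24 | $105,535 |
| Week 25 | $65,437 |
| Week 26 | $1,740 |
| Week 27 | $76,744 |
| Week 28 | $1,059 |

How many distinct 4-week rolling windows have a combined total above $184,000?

Week 19–Week 22: $12,059 + $57,193 + $61,392 + $31,917 = $162,561 (under)
Week 20–Week 23: $57,193 + $61,392 + $31,917 + $1,493 = $151,995 (under)
Week 21–Week 24: $61,392 + $31,917 + $1,493 + $105,535 = $200,337 (over)
Week 22–Week 25: $31,917 + $1,493 + $105,535 + $65,437 = $204,382 (over)
Week 23–Week 26: $1,493 + $105,535 + $65,437 + $1,740 = $174,205 (under)
Week 24–Week 27: $105,535 + $65,437 + $1,740 + $76,744 = $249,456 (over)
Week 25–Week 28: $65,437 + $1,740 + $76,744 + $1,059 = $144,980 (under)
3 windows exceed the threshold.

3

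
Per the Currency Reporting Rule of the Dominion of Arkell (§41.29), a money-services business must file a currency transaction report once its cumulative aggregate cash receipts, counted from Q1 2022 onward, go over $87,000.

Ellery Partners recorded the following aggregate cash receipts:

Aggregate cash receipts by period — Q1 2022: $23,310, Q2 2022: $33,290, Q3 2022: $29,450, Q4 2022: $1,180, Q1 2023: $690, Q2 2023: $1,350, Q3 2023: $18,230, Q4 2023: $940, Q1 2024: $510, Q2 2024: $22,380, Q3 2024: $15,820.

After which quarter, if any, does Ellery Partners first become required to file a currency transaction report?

Through Q1 2022: $23,310
Through Q2 2022: $56,600
Through Q3 2022: $86,050
Through Q4 2022: $87,230 ← exceeds threshold

Q4 2022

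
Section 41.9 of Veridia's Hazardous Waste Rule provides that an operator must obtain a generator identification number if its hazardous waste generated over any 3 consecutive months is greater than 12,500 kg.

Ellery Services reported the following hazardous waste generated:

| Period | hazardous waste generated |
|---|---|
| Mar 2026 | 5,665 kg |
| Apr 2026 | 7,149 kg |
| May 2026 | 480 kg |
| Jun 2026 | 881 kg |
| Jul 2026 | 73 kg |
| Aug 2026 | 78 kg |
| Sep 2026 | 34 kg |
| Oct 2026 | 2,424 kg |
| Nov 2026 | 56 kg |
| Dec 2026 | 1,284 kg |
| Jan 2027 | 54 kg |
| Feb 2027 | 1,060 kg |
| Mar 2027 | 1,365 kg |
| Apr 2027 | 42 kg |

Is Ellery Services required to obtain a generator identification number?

Yes

Mar 2026–May 2026: 5,665 kg + 7,149 kg + 480 kg = 13,294 kg (over)
Apr 2026–Jun 2026: 7,149 kg + 480 kg + 881 kg = 8,510 kg (under)
May 2026–Jul 2026: 480 kg + 881 kg + 73 kg = 1,434 kg (under)
Jun 2026–Aug 2026: 881 kg + 73 kg + 78 kg = 1,032 kg (under)
Jul 2026–Sep 2026: 73 kg + 78 kg + 34 kg = 185 kg (under)
Aug 2026–Oct 2026: 78 kg + 34 kg + 2,424 kg = 2,536 kg (under)
Sep 2026–Nov 2026: 34 kg + 2,424 kg + 56 kg = 2,514 kg (under)
Oct 2026–Dec 2026: 2,424 kg + 56 kg + 1,284 kg = 3,764 kg (under)
Nov 2026–Jan 2027: 56 kg + 1,284 kg + 54 kg = 1,394 kg (under)
Dec 2026–Feb 2027: 1,284 kg + 54 kg + 1,060 kg = 2,398 kg (under)
Jan 2027–Mar 2027: 54 kg + 1,060 kg + 1,365 kg = 2,479 kg (under)
Feb 2027–Apr 2027: 1,060 kg + 1,365 kg + 42 kg = 2,467 kg (under)
At least one window exceeds 12,500 kg.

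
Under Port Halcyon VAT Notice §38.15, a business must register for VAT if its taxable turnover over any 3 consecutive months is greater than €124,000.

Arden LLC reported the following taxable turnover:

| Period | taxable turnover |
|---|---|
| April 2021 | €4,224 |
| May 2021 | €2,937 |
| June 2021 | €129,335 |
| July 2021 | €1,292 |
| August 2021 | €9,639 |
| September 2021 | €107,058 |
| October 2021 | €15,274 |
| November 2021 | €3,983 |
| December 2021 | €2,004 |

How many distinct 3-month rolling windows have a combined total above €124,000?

5

April 2021–June 2021: €4,224 + €2,937 + €129,335 = €136,496 (over)
May 2021–July 2021: €2,937 + €129,335 + €1,292 = €133,564 (over)
June 2021–August 2021: €129,335 + €1,292 + €9,639 = €140,266 (over)
July 2021–September 2021: €1,292 + €9,639 + €107,058 = €117,989 (under)
August 2021–October 2021: €9,639 + €107,058 + €15,274 = €131,971 (over)
September 2021–November 2021: €107,058 + €15,274 + €3,983 = €126,315 (over)
October 2021–December 2021: €15,274 + €3,983 + €2,004 = €21,261 (under)
5 windows exceed the threshold.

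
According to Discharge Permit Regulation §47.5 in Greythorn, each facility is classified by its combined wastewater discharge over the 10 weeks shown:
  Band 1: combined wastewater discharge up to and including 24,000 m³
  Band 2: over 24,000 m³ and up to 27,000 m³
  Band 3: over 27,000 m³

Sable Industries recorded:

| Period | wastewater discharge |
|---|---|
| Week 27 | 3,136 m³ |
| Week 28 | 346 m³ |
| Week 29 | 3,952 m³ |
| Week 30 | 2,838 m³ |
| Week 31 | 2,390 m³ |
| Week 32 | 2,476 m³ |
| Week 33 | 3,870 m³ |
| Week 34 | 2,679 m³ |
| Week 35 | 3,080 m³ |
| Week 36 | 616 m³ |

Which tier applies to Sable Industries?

Band 2

Combined wastewater discharge: 3,136 m³ + 346 m³ + 3,952 m³ + 2,838 m³ + 2,390 m³ + 2,476 m³ + 3,870 m³ + 2,679 m³ + 3,080 m³ + 616 m³ = 25,383 m³.
24,000 m³ < 25,383 m³ ≤ 27,000 m³, so Band 2 applies.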